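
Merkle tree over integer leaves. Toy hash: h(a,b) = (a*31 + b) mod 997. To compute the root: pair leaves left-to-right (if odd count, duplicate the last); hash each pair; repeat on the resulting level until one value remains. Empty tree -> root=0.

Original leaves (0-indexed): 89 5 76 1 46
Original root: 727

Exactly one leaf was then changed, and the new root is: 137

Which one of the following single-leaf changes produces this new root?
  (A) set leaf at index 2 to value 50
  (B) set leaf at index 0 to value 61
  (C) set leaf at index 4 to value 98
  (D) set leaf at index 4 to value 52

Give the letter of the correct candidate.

Answer: C

Derivation:
Original leaves: [89, 5, 76, 1, 46]
Target new root: 137
Try each candidate change and compute the resulting root:
Candidate A: set leaf[2] = 50 -> leaves = [89, 5, 50, 1, 46]
  L0: [89, 5, 50, 1, 46]
  L1: h(89,5)=(89*31+5)%997=770 h(50,1)=(50*31+1)%997=554 h(46,46)=(46*31+46)%997=475 -> [770, 554, 475]
  L2: h(770,554)=(770*31+554)%997=496 h(475,475)=(475*31+475)%997=245 -> [496, 245]
  L3: h(496,245)=(496*31+245)%997=666 -> [666]
  root = 666 != target 137
Candidate B: set leaf[0] = 61 -> leaves = [61, 5, 76, 1, 46]
  L0: [61, 5, 76, 1, 46]
  L1: h(61,5)=(61*31+5)%997=899 h(76,1)=(76*31+1)%997=363 h(46,46)=(46*31+46)%997=475 -> [899, 363, 475]
  L2: h(899,363)=(899*31+363)%997=316 h(475,475)=(475*31+475)%997=245 -> [316, 245]
  L3: h(316,245)=(316*31+245)%997=71 -> [71]
  root = 71 != target 137
Candidate C: set leaf[4] = 98 -> leaves = [89, 5, 76, 1, 98]
  L0: [89, 5, 76, 1, 98]
  L1: h(89,5)=(89*31+5)%997=770 h(76,1)=(76*31+1)%997=363 h(98,98)=(98*31+98)%997=145 -> [770, 363, 145]
  L2: h(770,363)=(770*31+363)%997=305 h(145,145)=(145*31+145)%997=652 -> [305, 652]
  L3: h(305,652)=(305*31+652)%997=137 -> [137]
  root = 137 == target 137  ** MATCH **
Candidate D: set leaf[4] = 52 -> leaves = [89, 5, 76, 1, 52]
  L0: [89, 5, 76, 1, 52]
  L1: h(89,5)=(89*31+5)%997=770 h(76,1)=(76*31+1)%997=363 h(52,52)=(52*31+52)%997=667 -> [770, 363, 667]
  L2: h(770,363)=(770*31+363)%997=305 h(667,667)=(667*31+667)%997=407 -> [305, 407]
  L3: h(305,407)=(305*31+407)%997=889 -> [889]
  root = 889 != target 137
Candidate C produces the target root.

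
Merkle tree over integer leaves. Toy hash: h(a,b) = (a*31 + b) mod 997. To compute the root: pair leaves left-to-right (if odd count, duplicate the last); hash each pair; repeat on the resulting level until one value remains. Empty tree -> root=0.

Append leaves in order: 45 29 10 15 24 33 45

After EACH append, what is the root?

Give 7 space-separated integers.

Answer: 45 427 596 601 336 624 290

Derivation:
After append 45 (leaves=[45]):
  L0: [45]
  root=45
After append 29 (leaves=[45, 29]):
  L0: [45, 29]
  L1: h(45,29)=(45*31+29)%997=427 -> [427]
  root=427
After append 10 (leaves=[45, 29, 10]):
  L0: [45, 29, 10]
  L1: h(45,29)=(45*31+29)%997=427 h(10,10)=(10*31+10)%997=320 -> [427, 320]
  L2: h(427,320)=(427*31+320)%997=596 -> [596]
  root=596
After append 15 (leaves=[45, 29, 10, 15]):
  L0: [45, 29, 10, 15]
  L1: h(45,29)=(45*31+29)%997=427 h(10,15)=(10*31+15)%997=325 -> [427, 325]
  L2: h(427,325)=(427*31+325)%997=601 -> [601]
  root=601
After append 24 (leaves=[45, 29, 10, 15, 24]):
  L0: [45, 29, 10, 15, 24]
  L1: h(45,29)=(45*31+29)%997=427 h(10,15)=(10*31+15)%997=325 h(24,24)=(24*31+24)%997=768 -> [427, 325, 768]
  L2: h(427,325)=(427*31+325)%997=601 h(768,768)=(768*31+768)%997=648 -> [601, 648]
  L3: h(601,648)=(601*31+648)%997=336 -> [336]
  root=336
After append 33 (leaves=[45, 29, 10, 15, 24, 33]):
  L0: [45, 29, 10, 15, 24, 33]
  L1: h(45,29)=(45*31+29)%997=427 h(10,15)=(10*31+15)%997=325 h(24,33)=(24*31+33)%997=777 -> [427, 325, 777]
  L2: h(427,325)=(427*31+325)%997=601 h(777,777)=(777*31+777)%997=936 -> [601, 936]
  L3: h(601,936)=(601*31+936)%997=624 -> [624]
  root=624
After append 45 (leaves=[45, 29, 10, 15, 24, 33, 45]):
  L0: [45, 29, 10, 15, 24, 33, 45]
  L1: h(45,29)=(45*31+29)%997=427 h(10,15)=(10*31+15)%997=325 h(24,33)=(24*31+33)%997=777 h(45,45)=(45*31+45)%997=443 -> [427, 325, 777, 443]
  L2: h(427,325)=(427*31+325)%997=601 h(777,443)=(777*31+443)%997=602 -> [601, 602]
  L3: h(601,602)=(601*31+602)%997=290 -> [290]
  root=290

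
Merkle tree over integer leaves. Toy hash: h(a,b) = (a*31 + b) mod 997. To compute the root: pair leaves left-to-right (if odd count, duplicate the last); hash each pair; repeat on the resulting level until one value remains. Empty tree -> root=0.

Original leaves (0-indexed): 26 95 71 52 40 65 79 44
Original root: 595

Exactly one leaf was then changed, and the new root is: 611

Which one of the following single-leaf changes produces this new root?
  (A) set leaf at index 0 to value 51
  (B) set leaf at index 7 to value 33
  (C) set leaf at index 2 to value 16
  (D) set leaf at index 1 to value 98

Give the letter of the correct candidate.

Original leaves: [26, 95, 71, 52, 40, 65, 79, 44]
Target new root: 611
Try each candidate change and compute the resulting root:
Candidate A: set leaf[0] = 51 -> leaves = [51, 95, 71, 52, 40, 65, 79, 44]
  L0: [51, 95, 71, 52, 40, 65, 79, 44]
  L1: h(51,95)=(51*31+95)%997=679 h(71,52)=(71*31+52)%997=259 h(40,65)=(40*31+65)%997=308 h(79,44)=(79*31+44)%997=499 -> [679, 259, 308, 499]
  L2: h(679,259)=(679*31+259)%997=371 h(308,499)=(308*31+499)%997=77 -> [371, 77]
  L3: h(371,77)=(371*31+77)%997=611 -> [611]
  root = 611 == target 611  ** MATCH **
Candidate B: set leaf[7] = 33 -> leaves = [26, 95, 71, 52, 40, 65, 79, 33]
  L0: [26, 95, 71, 52, 40, 65, 79, 33]
  L1: h(26,95)=(26*31+95)%997=901 h(71,52)=(71*31+52)%997=259 h(40,65)=(40*31+65)%997=308 h(79,33)=(79*31+33)%997=488 -> [901, 259, 308, 488]
  L2: h(901,259)=(901*31+259)%997=274 h(308,488)=(308*31+488)%997=66 -> [274, 66]
  L3: h(274,66)=(274*31+66)%997=584 -> [584]
  root = 584 != target 611
Candidate C: set leaf[2] = 16 -> leaves = [26, 95, 16, 52, 40, 65, 79, 44]
  L0: [26, 95, 16, 52, 40, 65, 79, 44]
  L1: h(26,95)=(26*31+95)%997=901 h(16,52)=(16*31+52)%997=548 h(40,65)=(40*31+65)%997=308 h(79,44)=(79*31+44)%997=499 -> [901, 548, 308, 499]
  L2: h(901,548)=(901*31+548)%997=563 h(308,499)=(308*31+499)%997=77 -> [563, 77]
  L3: h(563,77)=(563*31+77)%997=581 -> [581]
  root = 581 != target 611
Candidate D: set leaf[1] = 98 -> leaves = [26, 98, 71, 52, 40, 65, 79, 44]
  L0: [26, 98, 71, 52, 40, 65, 79, 44]
  L1: h(26,98)=(26*31+98)%997=904 h(71,52)=(71*31+52)%997=259 h(40,65)=(40*31+65)%997=308 h(79,44)=(79*31+44)%997=499 -> [904, 259, 308, 499]
  L2: h(904,259)=(904*31+259)%997=367 h(308,499)=(308*31+499)%997=77 -> [367, 77]
  L3: h(367,77)=(367*31+77)%997=487 -> [487]
  root = 487 != target 611
Candidate A produces the target root.

Answer: A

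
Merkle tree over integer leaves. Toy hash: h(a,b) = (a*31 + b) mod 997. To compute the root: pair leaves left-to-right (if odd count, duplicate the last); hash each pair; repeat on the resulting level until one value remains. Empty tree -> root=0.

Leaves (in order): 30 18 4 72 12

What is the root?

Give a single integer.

Answer: 188

Derivation:
L0: [30, 18, 4, 72, 12]
L1: h(30,18)=(30*31+18)%997=948 h(4,72)=(4*31+72)%997=196 h(12,12)=(12*31+12)%997=384 -> [948, 196, 384]
L2: h(948,196)=(948*31+196)%997=671 h(384,384)=(384*31+384)%997=324 -> [671, 324]
L3: h(671,324)=(671*31+324)%997=188 -> [188]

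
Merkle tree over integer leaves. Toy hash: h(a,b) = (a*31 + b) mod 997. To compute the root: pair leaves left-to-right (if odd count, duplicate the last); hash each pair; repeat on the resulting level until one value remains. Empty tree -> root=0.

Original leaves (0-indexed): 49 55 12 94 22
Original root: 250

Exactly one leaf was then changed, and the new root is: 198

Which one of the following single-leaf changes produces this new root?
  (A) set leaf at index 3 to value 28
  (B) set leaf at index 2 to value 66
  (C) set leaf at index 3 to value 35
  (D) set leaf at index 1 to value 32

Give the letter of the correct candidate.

Original leaves: [49, 55, 12, 94, 22]
Target new root: 198
Try each candidate change and compute the resulting root:
Candidate A: set leaf[3] = 28 -> leaves = [49, 55, 12, 28, 22]
  L0: [49, 55, 12, 28, 22]
  L1: h(49,55)=(49*31+55)%997=577 h(12,28)=(12*31+28)%997=400 h(22,22)=(22*31+22)%997=704 -> [577, 400, 704]
  L2: h(577,400)=(577*31+400)%997=341 h(704,704)=(704*31+704)%997=594 -> [341, 594]
  L3: h(341,594)=(341*31+594)%997=198 -> [198]
  root = 198 == target 198  ** MATCH **
Candidate B: set leaf[2] = 66 -> leaves = [49, 55, 66, 94, 22]
  L0: [49, 55, 66, 94, 22]
  L1: h(49,55)=(49*31+55)%997=577 h(66,94)=(66*31+94)%997=146 h(22,22)=(22*31+22)%997=704 -> [577, 146, 704]
  L2: h(577,146)=(577*31+146)%997=87 h(704,704)=(704*31+704)%997=594 -> [87, 594]
  L3: h(87,594)=(87*31+594)%997=300 -> [300]
  root = 300 != target 198
Candidate C: set leaf[3] = 35 -> leaves = [49, 55, 12, 35, 22]
  L0: [49, 55, 12, 35, 22]
  L1: h(49,55)=(49*31+55)%997=577 h(12,35)=(12*31+35)%997=407 h(22,22)=(22*31+22)%997=704 -> [577, 407, 704]
  L2: h(577,407)=(577*31+407)%997=348 h(704,704)=(704*31+704)%997=594 -> [348, 594]
  L3: h(348,594)=(348*31+594)%997=415 -> [415]
  root = 415 != target 198
Candidate D: set leaf[1] = 32 -> leaves = [49, 32, 12, 94, 22]
  L0: [49, 32, 12, 94, 22]
  L1: h(49,32)=(49*31+32)%997=554 h(12,94)=(12*31+94)%997=466 h(22,22)=(22*31+22)%997=704 -> [554, 466, 704]
  L2: h(554,466)=(554*31+466)%997=691 h(704,704)=(704*31+704)%997=594 -> [691, 594]
  L3: h(691,594)=(691*31+594)%997=81 -> [81]
  root = 81 != target 198
Candidate A produces the target root.

Answer: A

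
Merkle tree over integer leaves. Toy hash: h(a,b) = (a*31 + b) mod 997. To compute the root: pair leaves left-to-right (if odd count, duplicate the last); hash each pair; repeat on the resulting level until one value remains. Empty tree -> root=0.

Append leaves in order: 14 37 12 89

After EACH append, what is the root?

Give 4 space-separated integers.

Answer: 14 471 30 107

Derivation:
After append 14 (leaves=[14]):
  L0: [14]
  root=14
After append 37 (leaves=[14, 37]):
  L0: [14, 37]
  L1: h(14,37)=(14*31+37)%997=471 -> [471]
  root=471
After append 12 (leaves=[14, 37, 12]):
  L0: [14, 37, 12]
  L1: h(14,37)=(14*31+37)%997=471 h(12,12)=(12*31+12)%997=384 -> [471, 384]
  L2: h(471,384)=(471*31+384)%997=30 -> [30]
  root=30
After append 89 (leaves=[14, 37, 12, 89]):
  L0: [14, 37, 12, 89]
  L1: h(14,37)=(14*31+37)%997=471 h(12,89)=(12*31+89)%997=461 -> [471, 461]
  L2: h(471,461)=(471*31+461)%997=107 -> [107]
  root=107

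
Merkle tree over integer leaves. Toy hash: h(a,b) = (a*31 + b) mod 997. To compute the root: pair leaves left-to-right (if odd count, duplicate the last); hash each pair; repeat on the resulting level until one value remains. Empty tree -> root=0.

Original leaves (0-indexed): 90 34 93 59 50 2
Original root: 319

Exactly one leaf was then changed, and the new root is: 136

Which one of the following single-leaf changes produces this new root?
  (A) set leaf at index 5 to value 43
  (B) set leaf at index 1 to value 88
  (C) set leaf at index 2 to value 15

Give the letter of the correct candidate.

Original leaves: [90, 34, 93, 59, 50, 2]
Target new root: 136
Try each candidate change and compute the resulting root:
Candidate A: set leaf[5] = 43 -> leaves = [90, 34, 93, 59, 50, 43]
  L0: [90, 34, 93, 59, 50, 43]
  L1: h(90,34)=(90*31+34)%997=830 h(93,59)=(93*31+59)%997=948 h(50,43)=(50*31+43)%997=596 -> [830, 948, 596]
  L2: h(830,948)=(830*31+948)%997=756 h(596,596)=(596*31+596)%997=129 -> [756, 129]
  L3: h(756,129)=(756*31+129)%997=634 -> [634]
  root = 634 != target 136
Candidate B: set leaf[1] = 88 -> leaves = [90, 88, 93, 59, 50, 2]
  L0: [90, 88, 93, 59, 50, 2]
  L1: h(90,88)=(90*31+88)%997=884 h(93,59)=(93*31+59)%997=948 h(50,2)=(50*31+2)%997=555 -> [884, 948, 555]
  L2: h(884,948)=(884*31+948)%997=436 h(555,555)=(555*31+555)%997=811 -> [436, 811]
  L3: h(436,811)=(436*31+811)%997=369 -> [369]
  root = 369 != target 136
Candidate C: set leaf[2] = 15 -> leaves = [90, 34, 15, 59, 50, 2]
  L0: [90, 34, 15, 59, 50, 2]
  L1: h(90,34)=(90*31+34)%997=830 h(15,59)=(15*31+59)%997=524 h(50,2)=(50*31+2)%997=555 -> [830, 524, 555]
  L2: h(830,524)=(830*31+524)%997=332 h(555,555)=(555*31+555)%997=811 -> [332, 811]
  L3: h(332,811)=(332*31+811)%997=136 -> [136]
  root = 136 == target 136  ** MATCH **
Candidate C produces the target root.

Answer: C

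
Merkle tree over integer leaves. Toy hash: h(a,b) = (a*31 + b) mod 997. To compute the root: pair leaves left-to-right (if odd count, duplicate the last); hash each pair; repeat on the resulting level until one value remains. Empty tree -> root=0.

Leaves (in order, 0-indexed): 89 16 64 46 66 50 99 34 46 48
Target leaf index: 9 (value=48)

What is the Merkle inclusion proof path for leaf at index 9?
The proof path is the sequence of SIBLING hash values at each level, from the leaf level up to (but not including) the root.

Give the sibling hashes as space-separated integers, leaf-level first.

L0 (leaves): [89, 16, 64, 46, 66, 50, 99, 34, 46, 48], target index=9
L1: h(89,16)=(89*31+16)%997=781 [pair 0] h(64,46)=(64*31+46)%997=36 [pair 1] h(66,50)=(66*31+50)%997=102 [pair 2] h(99,34)=(99*31+34)%997=112 [pair 3] h(46,48)=(46*31+48)%997=477 [pair 4] -> [781, 36, 102, 112, 477]
  Sibling for proof at L0: 46
L2: h(781,36)=(781*31+36)%997=319 [pair 0] h(102,112)=(102*31+112)%997=283 [pair 1] h(477,477)=(477*31+477)%997=309 [pair 2] -> [319, 283, 309]
  Sibling for proof at L1: 477
L3: h(319,283)=(319*31+283)%997=202 [pair 0] h(309,309)=(309*31+309)%997=915 [pair 1] -> [202, 915]
  Sibling for proof at L2: 309
L4: h(202,915)=(202*31+915)%997=198 [pair 0] -> [198]
  Sibling for proof at L3: 202
Root: 198
Proof path (sibling hashes from leaf to root): [46, 477, 309, 202]

Answer: 46 477 309 202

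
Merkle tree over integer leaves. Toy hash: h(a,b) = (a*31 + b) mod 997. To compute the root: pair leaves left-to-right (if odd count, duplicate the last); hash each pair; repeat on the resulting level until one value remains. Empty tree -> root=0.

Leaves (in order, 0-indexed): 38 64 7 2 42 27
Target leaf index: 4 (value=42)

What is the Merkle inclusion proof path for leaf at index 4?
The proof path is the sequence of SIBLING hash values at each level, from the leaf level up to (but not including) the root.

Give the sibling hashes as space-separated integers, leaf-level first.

L0 (leaves): [38, 64, 7, 2, 42, 27], target index=4
L1: h(38,64)=(38*31+64)%997=245 [pair 0] h(7,2)=(7*31+2)%997=219 [pair 1] h(42,27)=(42*31+27)%997=332 [pair 2] -> [245, 219, 332]
  Sibling for proof at L0: 27
L2: h(245,219)=(245*31+219)%997=835 [pair 0] h(332,332)=(332*31+332)%997=654 [pair 1] -> [835, 654]
  Sibling for proof at L1: 332
L3: h(835,654)=(835*31+654)%997=617 [pair 0] -> [617]
  Sibling for proof at L2: 835
Root: 617
Proof path (sibling hashes from leaf to root): [27, 332, 835]

Answer: 27 332 835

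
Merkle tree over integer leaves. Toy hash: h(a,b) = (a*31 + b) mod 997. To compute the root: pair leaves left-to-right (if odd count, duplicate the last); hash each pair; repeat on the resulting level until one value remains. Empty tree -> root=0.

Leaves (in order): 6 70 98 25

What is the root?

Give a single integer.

Answer: 32

Derivation:
L0: [6, 70, 98, 25]
L1: h(6,70)=(6*31+70)%997=256 h(98,25)=(98*31+25)%997=72 -> [256, 72]
L2: h(256,72)=(256*31+72)%997=32 -> [32]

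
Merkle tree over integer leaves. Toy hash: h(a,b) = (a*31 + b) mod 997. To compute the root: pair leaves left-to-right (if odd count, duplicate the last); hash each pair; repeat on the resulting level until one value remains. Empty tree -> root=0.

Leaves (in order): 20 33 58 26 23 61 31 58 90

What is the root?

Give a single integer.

L0: [20, 33, 58, 26, 23, 61, 31, 58, 90]
L1: h(20,33)=(20*31+33)%997=653 h(58,26)=(58*31+26)%997=827 h(23,61)=(23*31+61)%997=774 h(31,58)=(31*31+58)%997=22 h(90,90)=(90*31+90)%997=886 -> [653, 827, 774, 22, 886]
L2: h(653,827)=(653*31+827)%997=133 h(774,22)=(774*31+22)%997=88 h(886,886)=(886*31+886)%997=436 -> [133, 88, 436]
L3: h(133,88)=(133*31+88)%997=223 h(436,436)=(436*31+436)%997=991 -> [223, 991]
L4: h(223,991)=(223*31+991)%997=925 -> [925]

Answer: 925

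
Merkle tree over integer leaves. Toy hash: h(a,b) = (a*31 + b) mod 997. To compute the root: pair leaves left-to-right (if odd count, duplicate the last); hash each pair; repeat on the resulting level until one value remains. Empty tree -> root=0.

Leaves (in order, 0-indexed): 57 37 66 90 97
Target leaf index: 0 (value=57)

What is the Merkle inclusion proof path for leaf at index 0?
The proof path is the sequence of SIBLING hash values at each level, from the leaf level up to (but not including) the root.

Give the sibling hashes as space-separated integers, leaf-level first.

Answer: 37 142 625

Derivation:
L0 (leaves): [57, 37, 66, 90, 97], target index=0
L1: h(57,37)=(57*31+37)%997=807 [pair 0] h(66,90)=(66*31+90)%997=142 [pair 1] h(97,97)=(97*31+97)%997=113 [pair 2] -> [807, 142, 113]
  Sibling for proof at L0: 37
L2: h(807,142)=(807*31+142)%997=234 [pair 0] h(113,113)=(113*31+113)%997=625 [pair 1] -> [234, 625]
  Sibling for proof at L1: 142
L3: h(234,625)=(234*31+625)%997=900 [pair 0] -> [900]
  Sibling for proof at L2: 625
Root: 900
Proof path (sibling hashes from leaf to root): [37, 142, 625]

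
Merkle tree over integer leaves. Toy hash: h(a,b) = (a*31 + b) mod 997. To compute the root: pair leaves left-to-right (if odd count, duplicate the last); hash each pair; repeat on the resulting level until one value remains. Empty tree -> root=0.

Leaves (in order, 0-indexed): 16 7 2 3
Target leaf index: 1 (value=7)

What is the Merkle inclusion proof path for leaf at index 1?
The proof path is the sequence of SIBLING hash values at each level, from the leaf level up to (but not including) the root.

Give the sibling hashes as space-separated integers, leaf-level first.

L0 (leaves): [16, 7, 2, 3], target index=1
L1: h(16,7)=(16*31+7)%997=503 [pair 0] h(2,3)=(2*31+3)%997=65 [pair 1] -> [503, 65]
  Sibling for proof at L0: 16
L2: h(503,65)=(503*31+65)%997=703 [pair 0] -> [703]
  Sibling for proof at L1: 65
Root: 703
Proof path (sibling hashes from leaf to root): [16, 65]

Answer: 16 65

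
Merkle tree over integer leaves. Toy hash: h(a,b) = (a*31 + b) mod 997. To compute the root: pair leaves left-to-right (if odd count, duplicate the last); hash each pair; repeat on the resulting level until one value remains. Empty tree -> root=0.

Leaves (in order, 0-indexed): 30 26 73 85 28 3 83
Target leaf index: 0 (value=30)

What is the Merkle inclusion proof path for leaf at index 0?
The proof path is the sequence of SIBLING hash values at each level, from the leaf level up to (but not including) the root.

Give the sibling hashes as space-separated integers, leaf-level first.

Answer: 26 354 744

Derivation:
L0 (leaves): [30, 26, 73, 85, 28, 3, 83], target index=0
L1: h(30,26)=(30*31+26)%997=956 [pair 0] h(73,85)=(73*31+85)%997=354 [pair 1] h(28,3)=(28*31+3)%997=871 [pair 2] h(83,83)=(83*31+83)%997=662 [pair 3] -> [956, 354, 871, 662]
  Sibling for proof at L0: 26
L2: h(956,354)=(956*31+354)%997=80 [pair 0] h(871,662)=(871*31+662)%997=744 [pair 1] -> [80, 744]
  Sibling for proof at L1: 354
L3: h(80,744)=(80*31+744)%997=233 [pair 0] -> [233]
  Sibling for proof at L2: 744
Root: 233
Proof path (sibling hashes from leaf to root): [26, 354, 744]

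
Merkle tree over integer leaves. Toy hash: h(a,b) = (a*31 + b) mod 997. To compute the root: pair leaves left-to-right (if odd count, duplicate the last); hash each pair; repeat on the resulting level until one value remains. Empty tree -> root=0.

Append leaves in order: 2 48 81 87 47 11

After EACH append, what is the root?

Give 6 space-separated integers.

After append 2 (leaves=[2]):
  L0: [2]
  root=2
After append 48 (leaves=[2, 48]):
  L0: [2, 48]
  L1: h(2,48)=(2*31+48)%997=110 -> [110]
  root=110
After append 81 (leaves=[2, 48, 81]):
  L0: [2, 48, 81]
  L1: h(2,48)=(2*31+48)%997=110 h(81,81)=(81*31+81)%997=598 -> [110, 598]
  L2: h(110,598)=(110*31+598)%997=20 -> [20]
  root=20
After append 87 (leaves=[2, 48, 81, 87]):
  L0: [2, 48, 81, 87]
  L1: h(2,48)=(2*31+48)%997=110 h(81,87)=(81*31+87)%997=604 -> [110, 604]
  L2: h(110,604)=(110*31+604)%997=26 -> [26]
  root=26
After append 47 (leaves=[2, 48, 81, 87, 47]):
  L0: [2, 48, 81, 87, 47]
  L1: h(2,48)=(2*31+48)%997=110 h(81,87)=(81*31+87)%997=604 h(47,47)=(47*31+47)%997=507 -> [110, 604, 507]
  L2: h(110,604)=(110*31+604)%997=26 h(507,507)=(507*31+507)%997=272 -> [26, 272]
  L3: h(26,272)=(26*31+272)%997=81 -> [81]
  root=81
After append 11 (leaves=[2, 48, 81, 87, 47, 11]):
  L0: [2, 48, 81, 87, 47, 11]
  L1: h(2,48)=(2*31+48)%997=110 h(81,87)=(81*31+87)%997=604 h(47,11)=(47*31+11)%997=471 -> [110, 604, 471]
  L2: h(110,604)=(110*31+604)%997=26 h(471,471)=(471*31+471)%997=117 -> [26, 117]
  L3: h(26,117)=(26*31+117)%997=923 -> [923]
  root=923

Answer: 2 110 20 26 81 923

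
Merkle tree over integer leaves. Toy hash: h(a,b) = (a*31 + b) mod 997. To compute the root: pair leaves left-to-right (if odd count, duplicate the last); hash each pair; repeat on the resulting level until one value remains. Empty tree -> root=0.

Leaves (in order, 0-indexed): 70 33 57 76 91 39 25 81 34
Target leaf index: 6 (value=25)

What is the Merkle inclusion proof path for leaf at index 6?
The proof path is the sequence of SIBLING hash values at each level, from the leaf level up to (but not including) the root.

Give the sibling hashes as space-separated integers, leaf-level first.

L0 (leaves): [70, 33, 57, 76, 91, 39, 25, 81, 34], target index=6
L1: h(70,33)=(70*31+33)%997=209 [pair 0] h(57,76)=(57*31+76)%997=846 [pair 1] h(91,39)=(91*31+39)%997=866 [pair 2] h(25,81)=(25*31+81)%997=856 [pair 3] h(34,34)=(34*31+34)%997=91 [pair 4] -> [209, 846, 866, 856, 91]
  Sibling for proof at L0: 81
L2: h(209,846)=(209*31+846)%997=346 [pair 0] h(866,856)=(866*31+856)%997=783 [pair 1] h(91,91)=(91*31+91)%997=918 [pair 2] -> [346, 783, 918]
  Sibling for proof at L1: 866
L3: h(346,783)=(346*31+783)%997=542 [pair 0] h(918,918)=(918*31+918)%997=463 [pair 1] -> [542, 463]
  Sibling for proof at L2: 346
L4: h(542,463)=(542*31+463)%997=316 [pair 0] -> [316]
  Sibling for proof at L3: 463
Root: 316
Proof path (sibling hashes from leaf to root): [81, 866, 346, 463]

Answer: 81 866 346 463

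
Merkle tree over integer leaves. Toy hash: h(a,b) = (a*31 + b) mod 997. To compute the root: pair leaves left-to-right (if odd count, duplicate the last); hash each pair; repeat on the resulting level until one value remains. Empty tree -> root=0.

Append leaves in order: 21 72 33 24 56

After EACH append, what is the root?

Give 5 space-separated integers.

After append 21 (leaves=[21]):
  L0: [21]
  root=21
After append 72 (leaves=[21, 72]):
  L0: [21, 72]
  L1: h(21,72)=(21*31+72)%997=723 -> [723]
  root=723
After append 33 (leaves=[21, 72, 33]):
  L0: [21, 72, 33]
  L1: h(21,72)=(21*31+72)%997=723 h(33,33)=(33*31+33)%997=59 -> [723, 59]
  L2: h(723,59)=(723*31+59)%997=538 -> [538]
  root=538
After append 24 (leaves=[21, 72, 33, 24]):
  L0: [21, 72, 33, 24]
  L1: h(21,72)=(21*31+72)%997=723 h(33,24)=(33*31+24)%997=50 -> [723, 50]
  L2: h(723,50)=(723*31+50)%997=529 -> [529]
  root=529
After append 56 (leaves=[21, 72, 33, 24, 56]):
  L0: [21, 72, 33, 24, 56]
  L1: h(21,72)=(21*31+72)%997=723 h(33,24)=(33*31+24)%997=50 h(56,56)=(56*31+56)%997=795 -> [723, 50, 795]
  L2: h(723,50)=(723*31+50)%997=529 h(795,795)=(795*31+795)%997=515 -> [529, 515]
  L3: h(529,515)=(529*31+515)%997=962 -> [962]
  root=962

Answer: 21 723 538 529 962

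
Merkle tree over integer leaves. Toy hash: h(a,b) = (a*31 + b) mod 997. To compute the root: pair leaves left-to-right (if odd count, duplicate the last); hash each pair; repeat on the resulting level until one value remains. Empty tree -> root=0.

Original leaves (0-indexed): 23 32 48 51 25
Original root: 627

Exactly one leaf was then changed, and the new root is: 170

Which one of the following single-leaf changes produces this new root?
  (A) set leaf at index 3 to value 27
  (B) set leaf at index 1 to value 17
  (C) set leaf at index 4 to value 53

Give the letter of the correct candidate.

Answer: B

Derivation:
Original leaves: [23, 32, 48, 51, 25]
Target new root: 170
Try each candidate change and compute the resulting root:
Candidate A: set leaf[3] = 27 -> leaves = [23, 32, 48, 27, 25]
  L0: [23, 32, 48, 27, 25]
  L1: h(23,32)=(23*31+32)%997=745 h(48,27)=(48*31+27)%997=518 h(25,25)=(25*31+25)%997=800 -> [745, 518, 800]
  L2: h(745,518)=(745*31+518)%997=682 h(800,800)=(800*31+800)%997=675 -> [682, 675]
  L3: h(682,675)=(682*31+675)%997=880 -> [880]
  root = 880 != target 170
Candidate B: set leaf[1] = 17 -> leaves = [23, 17, 48, 51, 25]
  L0: [23, 17, 48, 51, 25]
  L1: h(23,17)=(23*31+17)%997=730 h(48,51)=(48*31+51)%997=542 h(25,25)=(25*31+25)%997=800 -> [730, 542, 800]
  L2: h(730,542)=(730*31+542)%997=241 h(800,800)=(800*31+800)%997=675 -> [241, 675]
  L3: h(241,675)=(241*31+675)%997=170 -> [170]
  root = 170 == target 170  ** MATCH **
Candidate C: set leaf[4] = 53 -> leaves = [23, 32, 48, 51, 53]
  L0: [23, 32, 48, 51, 53]
  L1: h(23,32)=(23*31+32)%997=745 h(48,51)=(48*31+51)%997=542 h(53,53)=(53*31+53)%997=699 -> [745, 542, 699]
  L2: h(745,542)=(745*31+542)%997=706 h(699,699)=(699*31+699)%997=434 -> [706, 434]
  L3: h(706,434)=(706*31+434)%997=386 -> [386]
  root = 386 != target 170
Candidate B produces the target root.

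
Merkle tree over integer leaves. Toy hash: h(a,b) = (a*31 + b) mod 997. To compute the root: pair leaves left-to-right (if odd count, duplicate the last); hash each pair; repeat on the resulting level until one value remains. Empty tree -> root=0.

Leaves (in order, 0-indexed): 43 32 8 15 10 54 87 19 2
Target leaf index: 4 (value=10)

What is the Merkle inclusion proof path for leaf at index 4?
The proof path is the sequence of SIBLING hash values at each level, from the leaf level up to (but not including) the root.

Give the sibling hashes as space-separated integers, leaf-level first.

Answer: 54 722 704 731

Derivation:
L0 (leaves): [43, 32, 8, 15, 10, 54, 87, 19, 2], target index=4
L1: h(43,32)=(43*31+32)%997=368 [pair 0] h(8,15)=(8*31+15)%997=263 [pair 1] h(10,54)=(10*31+54)%997=364 [pair 2] h(87,19)=(87*31+19)%997=722 [pair 3] h(2,2)=(2*31+2)%997=64 [pair 4] -> [368, 263, 364, 722, 64]
  Sibling for proof at L0: 54
L2: h(368,263)=(368*31+263)%997=704 [pair 0] h(364,722)=(364*31+722)%997=42 [pair 1] h(64,64)=(64*31+64)%997=54 [pair 2] -> [704, 42, 54]
  Sibling for proof at L1: 722
L3: h(704,42)=(704*31+42)%997=929 [pair 0] h(54,54)=(54*31+54)%997=731 [pair 1] -> [929, 731]
  Sibling for proof at L2: 704
L4: h(929,731)=(929*31+731)%997=617 [pair 0] -> [617]
  Sibling for proof at L3: 731
Root: 617
Proof path (sibling hashes from leaf to root): [54, 722, 704, 731]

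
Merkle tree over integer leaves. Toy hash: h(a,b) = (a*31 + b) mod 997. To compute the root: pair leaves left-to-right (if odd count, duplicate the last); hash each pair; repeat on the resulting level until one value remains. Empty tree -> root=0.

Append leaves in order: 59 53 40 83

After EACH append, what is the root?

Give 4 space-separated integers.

After append 59 (leaves=[59]):
  L0: [59]
  root=59
After append 53 (leaves=[59, 53]):
  L0: [59, 53]
  L1: h(59,53)=(59*31+53)%997=885 -> [885]
  root=885
After append 40 (leaves=[59, 53, 40]):
  L0: [59, 53, 40]
  L1: h(59,53)=(59*31+53)%997=885 h(40,40)=(40*31+40)%997=283 -> [885, 283]
  L2: h(885,283)=(885*31+283)%997=799 -> [799]
  root=799
After append 83 (leaves=[59, 53, 40, 83]):
  L0: [59, 53, 40, 83]
  L1: h(59,53)=(59*31+53)%997=885 h(40,83)=(40*31+83)%997=326 -> [885, 326]
  L2: h(885,326)=(885*31+326)%997=842 -> [842]
  root=842

Answer: 59 885 799 842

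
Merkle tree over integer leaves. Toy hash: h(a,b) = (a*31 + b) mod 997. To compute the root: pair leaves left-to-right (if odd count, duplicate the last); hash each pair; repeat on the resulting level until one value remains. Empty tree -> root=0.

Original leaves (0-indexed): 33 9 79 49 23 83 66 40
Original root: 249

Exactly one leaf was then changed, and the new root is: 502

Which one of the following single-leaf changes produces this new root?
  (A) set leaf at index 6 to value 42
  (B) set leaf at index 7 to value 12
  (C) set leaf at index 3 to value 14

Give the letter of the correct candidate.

Original leaves: [33, 9, 79, 49, 23, 83, 66, 40]
Target new root: 502
Try each candidate change and compute the resulting root:
Candidate A: set leaf[6] = 42 -> leaves = [33, 9, 79, 49, 23, 83, 42, 40]
  L0: [33, 9, 79, 49, 23, 83, 42, 40]
  L1: h(33,9)=(33*31+9)%997=35 h(79,49)=(79*31+49)%997=504 h(23,83)=(23*31+83)%997=796 h(42,40)=(42*31+40)%997=345 -> [35, 504, 796, 345]
  L2: h(35,504)=(35*31+504)%997=592 h(796,345)=(796*31+345)%997=96 -> [592, 96]
  L3: h(592,96)=(592*31+96)%997=502 -> [502]
  root = 502 == target 502  ** MATCH **
Candidate B: set leaf[7] = 12 -> leaves = [33, 9, 79, 49, 23, 83, 66, 12]
  L0: [33, 9, 79, 49, 23, 83, 66, 12]
  L1: h(33,9)=(33*31+9)%997=35 h(79,49)=(79*31+49)%997=504 h(23,83)=(23*31+83)%997=796 h(66,12)=(66*31+12)%997=64 -> [35, 504, 796, 64]
  L2: h(35,504)=(35*31+504)%997=592 h(796,64)=(796*31+64)%997=812 -> [592, 812]
  L3: h(592,812)=(592*31+812)%997=221 -> [221]
  root = 221 != target 502
Candidate C: set leaf[3] = 14 -> leaves = [33, 9, 79, 14, 23, 83, 66, 40]
  L0: [33, 9, 79, 14, 23, 83, 66, 40]
  L1: h(33,9)=(33*31+9)%997=35 h(79,14)=(79*31+14)%997=469 h(23,83)=(23*31+83)%997=796 h(66,40)=(66*31+40)%997=92 -> [35, 469, 796, 92]
  L2: h(35,469)=(35*31+469)%997=557 h(796,92)=(796*31+92)%997=840 -> [557, 840]
  L3: h(557,840)=(557*31+840)%997=161 -> [161]
  root = 161 != target 502
Candidate A produces the target root.

Answer: A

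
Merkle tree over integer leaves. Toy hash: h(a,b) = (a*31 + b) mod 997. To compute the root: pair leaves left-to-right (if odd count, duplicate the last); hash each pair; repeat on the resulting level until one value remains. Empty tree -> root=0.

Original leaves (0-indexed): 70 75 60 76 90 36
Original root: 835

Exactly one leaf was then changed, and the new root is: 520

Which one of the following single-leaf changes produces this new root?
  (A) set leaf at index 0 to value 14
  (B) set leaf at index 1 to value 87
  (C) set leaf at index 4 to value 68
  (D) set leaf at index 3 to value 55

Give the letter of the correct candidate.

Answer: A

Derivation:
Original leaves: [70, 75, 60, 76, 90, 36]
Target new root: 520
Try each candidate change and compute the resulting root:
Candidate A: set leaf[0] = 14 -> leaves = [14, 75, 60, 76, 90, 36]
  L0: [14, 75, 60, 76, 90, 36]
  L1: h(14,75)=(14*31+75)%997=509 h(60,76)=(60*31+76)%997=939 h(90,36)=(90*31+36)%997=832 -> [509, 939, 832]
  L2: h(509,939)=(509*31+939)%997=766 h(832,832)=(832*31+832)%997=702 -> [766, 702]
  L3: h(766,702)=(766*31+702)%997=520 -> [520]
  root = 520 == target 520  ** MATCH **
Candidate B: set leaf[1] = 87 -> leaves = [70, 87, 60, 76, 90, 36]
  L0: [70, 87, 60, 76, 90, 36]
  L1: h(70,87)=(70*31+87)%997=263 h(60,76)=(60*31+76)%997=939 h(90,36)=(90*31+36)%997=832 -> [263, 939, 832]
  L2: h(263,939)=(263*31+939)%997=119 h(832,832)=(832*31+832)%997=702 -> [119, 702]
  L3: h(119,702)=(119*31+702)%997=403 -> [403]
  root = 403 != target 520
Candidate C: set leaf[4] = 68 -> leaves = [70, 75, 60, 76, 68, 36]
  L0: [70, 75, 60, 76, 68, 36]
  L1: h(70,75)=(70*31+75)%997=251 h(60,76)=(60*31+76)%997=939 h(68,36)=(68*31+36)%997=150 -> [251, 939, 150]
  L2: h(251,939)=(251*31+939)%997=744 h(150,150)=(150*31+150)%997=812 -> [744, 812]
  L3: h(744,812)=(744*31+812)%997=945 -> [945]
  root = 945 != target 520
Candidate D: set leaf[3] = 55 -> leaves = [70, 75, 60, 55, 90, 36]
  L0: [70, 75, 60, 55, 90, 36]
  L1: h(70,75)=(70*31+75)%997=251 h(60,55)=(60*31+55)%997=918 h(90,36)=(90*31+36)%997=832 -> [251, 918, 832]
  L2: h(251,918)=(251*31+918)%997=723 h(832,832)=(832*31+832)%997=702 -> [723, 702]
  L3: h(723,702)=(723*31+702)%997=184 -> [184]
  root = 184 != target 520
Candidate A produces the target root.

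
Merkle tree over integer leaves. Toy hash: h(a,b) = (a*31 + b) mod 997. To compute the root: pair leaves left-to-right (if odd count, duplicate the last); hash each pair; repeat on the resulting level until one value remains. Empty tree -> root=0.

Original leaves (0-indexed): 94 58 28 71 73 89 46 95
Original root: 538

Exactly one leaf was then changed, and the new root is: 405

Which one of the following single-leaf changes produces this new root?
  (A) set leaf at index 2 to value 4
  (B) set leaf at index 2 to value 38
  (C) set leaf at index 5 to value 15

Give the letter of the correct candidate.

Answer: A

Derivation:
Original leaves: [94, 58, 28, 71, 73, 89, 46, 95]
Target new root: 405
Try each candidate change and compute the resulting root:
Candidate A: set leaf[2] = 4 -> leaves = [94, 58, 4, 71, 73, 89, 46, 95]
  L0: [94, 58, 4, 71, 73, 89, 46, 95]
  L1: h(94,58)=(94*31+58)%997=978 h(4,71)=(4*31+71)%997=195 h(73,89)=(73*31+89)%997=358 h(46,95)=(46*31+95)%997=524 -> [978, 195, 358, 524]
  L2: h(978,195)=(978*31+195)%997=603 h(358,524)=(358*31+524)%997=655 -> [603, 655]
  L3: h(603,655)=(603*31+655)%997=405 -> [405]
  root = 405 == target 405  ** MATCH **
Candidate B: set leaf[2] = 38 -> leaves = [94, 58, 38, 71, 73, 89, 46, 95]
  L0: [94, 58, 38, 71, 73, 89, 46, 95]
  L1: h(94,58)=(94*31+58)%997=978 h(38,71)=(38*31+71)%997=252 h(73,89)=(73*31+89)%997=358 h(46,95)=(46*31+95)%997=524 -> [978, 252, 358, 524]
  L2: h(978,252)=(978*31+252)%997=660 h(358,524)=(358*31+524)%997=655 -> [660, 655]
  L3: h(660,655)=(660*31+655)%997=178 -> [178]
  root = 178 != target 405
Candidate C: set leaf[5] = 15 -> leaves = [94, 58, 28, 71, 73, 15, 46, 95]
  L0: [94, 58, 28, 71, 73, 15, 46, 95]
  L1: h(94,58)=(94*31+58)%997=978 h(28,71)=(28*31+71)%997=939 h(73,15)=(73*31+15)%997=284 h(46,95)=(46*31+95)%997=524 -> [978, 939, 284, 524]
  L2: h(978,939)=(978*31+939)%997=350 h(284,524)=(284*31+524)%997=355 -> [350, 355]
  L3: h(350,355)=(350*31+355)%997=238 -> [238]
  root = 238 != target 405
Candidate A produces the target root.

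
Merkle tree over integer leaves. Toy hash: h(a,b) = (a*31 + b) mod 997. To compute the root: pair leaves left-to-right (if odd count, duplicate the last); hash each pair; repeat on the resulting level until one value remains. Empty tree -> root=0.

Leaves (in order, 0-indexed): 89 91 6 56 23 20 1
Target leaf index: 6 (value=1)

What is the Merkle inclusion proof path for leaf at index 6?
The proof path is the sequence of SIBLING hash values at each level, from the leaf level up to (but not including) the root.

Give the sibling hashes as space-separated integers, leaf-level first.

L0 (leaves): [89, 91, 6, 56, 23, 20, 1], target index=6
L1: h(89,91)=(89*31+91)%997=856 [pair 0] h(6,56)=(6*31+56)%997=242 [pair 1] h(23,20)=(23*31+20)%997=733 [pair 2] h(1,1)=(1*31+1)%997=32 [pair 3] -> [856, 242, 733, 32]
  Sibling for proof at L0: 1
L2: h(856,242)=(856*31+242)%997=856 [pair 0] h(733,32)=(733*31+32)%997=821 [pair 1] -> [856, 821]
  Sibling for proof at L1: 733
L3: h(856,821)=(856*31+821)%997=438 [pair 0] -> [438]
  Sibling for proof at L2: 856
Root: 438
Proof path (sibling hashes from leaf to root): [1, 733, 856]

Answer: 1 733 856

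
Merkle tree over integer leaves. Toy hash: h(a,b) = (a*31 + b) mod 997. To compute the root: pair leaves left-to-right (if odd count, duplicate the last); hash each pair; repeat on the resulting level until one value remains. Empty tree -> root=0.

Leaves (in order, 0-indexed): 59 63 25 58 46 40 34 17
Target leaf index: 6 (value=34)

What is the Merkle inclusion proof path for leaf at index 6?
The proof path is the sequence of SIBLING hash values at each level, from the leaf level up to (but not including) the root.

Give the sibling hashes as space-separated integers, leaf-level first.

L0 (leaves): [59, 63, 25, 58, 46, 40, 34, 17], target index=6
L1: h(59,63)=(59*31+63)%997=895 [pair 0] h(25,58)=(25*31+58)%997=833 [pair 1] h(46,40)=(46*31+40)%997=469 [pair 2] h(34,17)=(34*31+17)%997=74 [pair 3] -> [895, 833, 469, 74]
  Sibling for proof at L0: 17
L2: h(895,833)=(895*31+833)%997=662 [pair 0] h(469,74)=(469*31+74)%997=655 [pair 1] -> [662, 655]
  Sibling for proof at L1: 469
L3: h(662,655)=(662*31+655)%997=240 [pair 0] -> [240]
  Sibling for proof at L2: 662
Root: 240
Proof path (sibling hashes from leaf to root): [17, 469, 662]

Answer: 17 469 662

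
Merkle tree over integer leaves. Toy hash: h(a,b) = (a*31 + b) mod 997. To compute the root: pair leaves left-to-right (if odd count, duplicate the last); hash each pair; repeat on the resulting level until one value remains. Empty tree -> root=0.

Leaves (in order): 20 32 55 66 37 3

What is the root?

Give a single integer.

Answer: 433

Derivation:
L0: [20, 32, 55, 66, 37, 3]
L1: h(20,32)=(20*31+32)%997=652 h(55,66)=(55*31+66)%997=774 h(37,3)=(37*31+3)%997=153 -> [652, 774, 153]
L2: h(652,774)=(652*31+774)%997=49 h(153,153)=(153*31+153)%997=908 -> [49, 908]
L3: h(49,908)=(49*31+908)%997=433 -> [433]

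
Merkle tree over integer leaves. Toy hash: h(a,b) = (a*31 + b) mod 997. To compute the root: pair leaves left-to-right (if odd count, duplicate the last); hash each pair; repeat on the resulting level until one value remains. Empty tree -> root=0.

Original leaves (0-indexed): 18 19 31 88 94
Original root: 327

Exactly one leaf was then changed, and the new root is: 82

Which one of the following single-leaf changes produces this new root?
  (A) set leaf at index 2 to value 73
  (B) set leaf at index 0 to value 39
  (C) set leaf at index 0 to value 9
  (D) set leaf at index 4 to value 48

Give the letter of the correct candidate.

Answer: D

Derivation:
Original leaves: [18, 19, 31, 88, 94]
Target new root: 82
Try each candidate change and compute the resulting root:
Candidate A: set leaf[2] = 73 -> leaves = [18, 19, 73, 88, 94]
  L0: [18, 19, 73, 88, 94]
  L1: h(18,19)=(18*31+19)%997=577 h(73,88)=(73*31+88)%997=357 h(94,94)=(94*31+94)%997=17 -> [577, 357, 17]
  L2: h(577,357)=(577*31+357)%997=298 h(17,17)=(17*31+17)%997=544 -> [298, 544]
  L3: h(298,544)=(298*31+544)%997=809 -> [809]
  root = 809 != target 82
Candidate B: set leaf[0] = 39 -> leaves = [39, 19, 31, 88, 94]
  L0: [39, 19, 31, 88, 94]
  L1: h(39,19)=(39*31+19)%997=231 h(31,88)=(31*31+88)%997=52 h(94,94)=(94*31+94)%997=17 -> [231, 52, 17]
  L2: h(231,52)=(231*31+52)%997=234 h(17,17)=(17*31+17)%997=544 -> [234, 544]
  L3: h(234,544)=(234*31+544)%997=819 -> [819]
  root = 819 != target 82
Candidate C: set leaf[0] = 9 -> leaves = [9, 19, 31, 88, 94]
  L0: [9, 19, 31, 88, 94]
  L1: h(9,19)=(9*31+19)%997=298 h(31,88)=(31*31+88)%997=52 h(94,94)=(94*31+94)%997=17 -> [298, 52, 17]
  L2: h(298,52)=(298*31+52)%997=317 h(17,17)=(17*31+17)%997=544 -> [317, 544]
  L3: h(317,544)=(317*31+544)%997=401 -> [401]
  root = 401 != target 82
Candidate D: set leaf[4] = 48 -> leaves = [18, 19, 31, 88, 48]
  L0: [18, 19, 31, 88, 48]
  L1: h(18,19)=(18*31+19)%997=577 h(31,88)=(31*31+88)%997=52 h(48,48)=(48*31+48)%997=539 -> [577, 52, 539]
  L2: h(577,52)=(577*31+52)%997=990 h(539,539)=(539*31+539)%997=299 -> [990, 299]
  L3: h(990,299)=(990*31+299)%997=82 -> [82]
  root = 82 == target 82  ** MATCH **
Candidate D produces the target root.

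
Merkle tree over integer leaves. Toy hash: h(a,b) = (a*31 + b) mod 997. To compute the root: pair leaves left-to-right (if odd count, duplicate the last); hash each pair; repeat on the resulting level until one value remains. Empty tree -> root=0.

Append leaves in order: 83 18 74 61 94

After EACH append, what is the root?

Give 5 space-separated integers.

After append 83 (leaves=[83]):
  L0: [83]
  root=83
After append 18 (leaves=[83, 18]):
  L0: [83, 18]
  L1: h(83,18)=(83*31+18)%997=597 -> [597]
  root=597
After append 74 (leaves=[83, 18, 74]):
  L0: [83, 18, 74]
  L1: h(83,18)=(83*31+18)%997=597 h(74,74)=(74*31+74)%997=374 -> [597, 374]
  L2: h(597,374)=(597*31+374)%997=935 -> [935]
  root=935
After append 61 (leaves=[83, 18, 74, 61]):
  L0: [83, 18, 74, 61]
  L1: h(83,18)=(83*31+18)%997=597 h(74,61)=(74*31+61)%997=361 -> [597, 361]
  L2: h(597,361)=(597*31+361)%997=922 -> [922]
  root=922
After append 94 (leaves=[83, 18, 74, 61, 94]):
  L0: [83, 18, 74, 61, 94]
  L1: h(83,18)=(83*31+18)%997=597 h(74,61)=(74*31+61)%997=361 h(94,94)=(94*31+94)%997=17 -> [597, 361, 17]
  L2: h(597,361)=(597*31+361)%997=922 h(17,17)=(17*31+17)%997=544 -> [922, 544]
  L3: h(922,544)=(922*31+544)%997=213 -> [213]
  root=213

Answer: 83 597 935 922 213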